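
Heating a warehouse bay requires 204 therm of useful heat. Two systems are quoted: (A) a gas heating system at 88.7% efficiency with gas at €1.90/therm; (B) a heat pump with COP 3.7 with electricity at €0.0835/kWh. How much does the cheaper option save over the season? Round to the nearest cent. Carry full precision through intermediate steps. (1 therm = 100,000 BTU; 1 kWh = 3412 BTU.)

€302.05

Heat load = 204 therm × 100,000 = 20,400,000 BTU
Gas: input = 20,400,000 / 0.887 = 22,998,873 BTU = 230 therm → 230 × €1.90 = €436.98
Heat pump: 20,400,000 BTU / 3412 = 5,979 kWh heat; / 3.7 = 1,616 kWh in → × €0.0835 = €134.93
Difference = |€436.98 − €134.93| = €302.05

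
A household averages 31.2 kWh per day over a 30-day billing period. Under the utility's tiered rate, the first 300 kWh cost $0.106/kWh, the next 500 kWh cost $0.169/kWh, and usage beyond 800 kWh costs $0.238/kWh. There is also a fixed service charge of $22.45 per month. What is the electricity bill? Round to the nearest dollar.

Usage = 31.2 kWh/day × 30 days = 936 kWh
First 300 kWh × $0.106 = $31.80
Next 500 kWh × $0.169 = $84.50
Remaining 136 kWh × $0.238 = $32.37
Energy charge = $148.67; + service $22.45 = $171.12 ≈ $171

$171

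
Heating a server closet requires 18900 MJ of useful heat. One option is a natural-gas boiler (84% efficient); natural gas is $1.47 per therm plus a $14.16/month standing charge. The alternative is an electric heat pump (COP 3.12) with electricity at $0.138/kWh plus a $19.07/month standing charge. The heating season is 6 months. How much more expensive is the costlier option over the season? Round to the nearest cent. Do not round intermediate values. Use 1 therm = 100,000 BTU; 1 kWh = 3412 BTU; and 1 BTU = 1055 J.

Heat load = 18900 MJ = 18,900,000,000 J / 1055 = 17,914,692 BTU
Gas: input = 17,914,692 / 0.84 = 21,327,014 BTU = 213.3 therm → 213.3 × $1.47 = $313.51; + 6 × $14.16 standing = $398.47
Heat pump: 17,914,692 BTU / 3412 = 5,250 kWh heat; / 3.12 = 1,683 kWh in → × $0.138 = $232.23; + 6 × $19.07 standing = $346.65
Difference = |$398.47 − $346.65| = $51.81

$51.81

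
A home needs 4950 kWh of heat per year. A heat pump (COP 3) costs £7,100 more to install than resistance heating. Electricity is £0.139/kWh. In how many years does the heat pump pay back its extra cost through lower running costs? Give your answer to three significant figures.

15.5 years

Resistance: 4950 kWh × £0.139 = £688.05/yr
Heat pump: 4950 / 3 = 1650 kWh in → × £0.139 = £229.35/yr
Annual savings = £458.70
Payback = £7,100 / £458.70 = 15.5 years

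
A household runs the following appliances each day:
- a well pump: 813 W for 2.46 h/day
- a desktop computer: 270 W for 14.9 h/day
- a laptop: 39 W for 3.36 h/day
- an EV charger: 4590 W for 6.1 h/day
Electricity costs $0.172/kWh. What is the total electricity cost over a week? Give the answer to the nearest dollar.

well pump: 813 W × 2.46 h × 7 d = 14,000 Wh = 14 kWh
desktop computer: 270 W × 14.9 h × 7 d = 28,161 Wh = 28.16 kWh
laptop: 39 W × 3.36 h × 7 d = 917 Wh = 0.9173 kWh
EV charger: 4590 W × 6.1 h × 7 d = 195,993 Wh = 196 kWh
Total energy = 14 + 28.16 + 0.9173 + 196 = 239.1 kWh
Cost = 239.1 kWh × $0.172 = $41.12 ≈ $41

$41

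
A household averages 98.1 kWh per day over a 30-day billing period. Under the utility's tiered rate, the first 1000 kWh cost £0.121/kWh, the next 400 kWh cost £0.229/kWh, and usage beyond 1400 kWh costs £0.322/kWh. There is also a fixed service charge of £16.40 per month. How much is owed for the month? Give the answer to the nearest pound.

£726

Usage = 98.1 kWh/day × 30 days = 2943 kWh
First 1000 kWh × £0.121 = £121.00
Next 400 kWh × £0.229 = £91.60
Remaining 1543 kWh × £0.322 = £496.85
Energy charge = £709.45; + service £16.40 = £725.85 ≈ £726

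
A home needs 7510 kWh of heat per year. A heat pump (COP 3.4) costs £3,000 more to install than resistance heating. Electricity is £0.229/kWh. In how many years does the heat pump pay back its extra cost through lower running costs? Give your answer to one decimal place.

Resistance: 7510 kWh × £0.229 = £1,719.79/yr
Heat pump: 7510 / 3.4 = 2209 kWh in → × £0.229 = £505.82/yr
Annual savings = £1,213.97
Payback = £3,000 / £1,213.97 = 2.47 years

2.5 years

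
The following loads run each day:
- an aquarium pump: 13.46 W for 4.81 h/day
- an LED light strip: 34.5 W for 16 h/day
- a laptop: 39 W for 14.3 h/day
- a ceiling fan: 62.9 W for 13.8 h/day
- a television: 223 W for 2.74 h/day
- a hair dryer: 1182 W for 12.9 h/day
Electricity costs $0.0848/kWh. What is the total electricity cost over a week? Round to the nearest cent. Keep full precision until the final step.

aquarium pump: 13.46 W × 4.81 h × 7 d = 453 Wh = 0.4532 kWh
LED light strip: 34.5 W × 16 h × 7 d = 3,864 Wh = 3.864 kWh
laptop: 39 W × 14.3 h × 7 d = 3,904 Wh = 3.904 kWh
ceiling fan: 62.9 W × 13.8 h × 7 d = 6,076 Wh = 6.076 kWh
television: 223 W × 2.74 h × 7 d = 4,277 Wh = 4.277 kWh
hair dryer: 1182 W × 12.9 h × 7 d = 106,735 Wh = 106.7 kWh
Total energy = 0.4532 + 3.864 + 3.904 + 6.076 + 4.277 + 106.7 = 125.3 kWh
Cost = 125.3 kWh × $0.0848 = $10.63

$10.63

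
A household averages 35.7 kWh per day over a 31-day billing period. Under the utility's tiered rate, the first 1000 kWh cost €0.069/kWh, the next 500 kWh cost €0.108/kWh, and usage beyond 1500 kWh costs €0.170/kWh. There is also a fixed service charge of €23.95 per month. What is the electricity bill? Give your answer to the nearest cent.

Usage = 35.7 kWh/day × 31 days = 1106.7 kWh
First 1000 kWh × €0.069 = €69.00
Next 106.7 kWh × €0.108 = €11.52
Remaining tier: 0 kWh (not reached)
Energy charge = €80.52; + service €23.95 = €104.47

€104.47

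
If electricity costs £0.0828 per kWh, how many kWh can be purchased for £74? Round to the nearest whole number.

894 kWh

£74 / £0.0828 per kWh = 893.7 kWh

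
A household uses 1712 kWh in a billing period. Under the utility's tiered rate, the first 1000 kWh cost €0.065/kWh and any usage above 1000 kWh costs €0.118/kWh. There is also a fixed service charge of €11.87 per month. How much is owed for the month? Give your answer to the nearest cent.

First 1000 kWh × €0.065 = €65.00
Remaining 712 kWh × €0.118 = €84.02
Energy charge = €149.02; + service €11.87 = €160.89

€160.89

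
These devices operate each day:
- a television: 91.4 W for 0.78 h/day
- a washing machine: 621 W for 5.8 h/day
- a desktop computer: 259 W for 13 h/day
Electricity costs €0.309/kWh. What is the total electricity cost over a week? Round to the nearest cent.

television: 91.4 W × 0.78 h × 7 d = 499 Wh = 0.499 kWh
washing machine: 621 W × 5.8 h × 7 d = 25,213 Wh = 25.21 kWh
desktop computer: 259 W × 13 h × 7 d = 23,569 Wh = 23.57 kWh
Total energy = 0.499 + 25.21 + 23.57 = 49.28 kWh
Cost = 49.28 kWh × €0.309 = €15.23

€15.23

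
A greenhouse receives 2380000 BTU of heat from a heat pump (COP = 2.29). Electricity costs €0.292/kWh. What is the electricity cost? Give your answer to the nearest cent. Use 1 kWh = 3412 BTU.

€88.94

Heat delivered = 2,380,000 BTU / 3412 = 697.5 kWh
Electrical input = 697.5 kWh / 2.29 = 304.6 kWh
Cost = 304.6 × €0.292/kWh = €88.94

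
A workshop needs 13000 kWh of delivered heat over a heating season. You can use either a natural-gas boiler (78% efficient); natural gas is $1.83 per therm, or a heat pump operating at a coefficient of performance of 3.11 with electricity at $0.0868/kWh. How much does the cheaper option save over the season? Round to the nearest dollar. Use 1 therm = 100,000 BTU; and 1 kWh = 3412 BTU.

$678

Heat load = 13000 kWh × 3412 = 44,356,000 BTU
Gas: input = 44,356,000 / 0.78 = 56,866,667 BTU = 568.7 therm → 568.7 × $1.83 = $1,040.66
Heat pump: 44,356,000 BTU / 3412 = 13,000 kWh heat; / 3.11 = 4,180 kWh in → × $0.0868 = $362.83
Difference = |$1,040.66 − $362.83| = $677.83 ≈ $678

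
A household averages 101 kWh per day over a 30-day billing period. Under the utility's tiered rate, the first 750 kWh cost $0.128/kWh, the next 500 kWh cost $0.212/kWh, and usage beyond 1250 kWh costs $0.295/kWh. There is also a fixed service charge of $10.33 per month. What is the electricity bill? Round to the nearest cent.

$737.43

Usage = 101 kWh/day × 30 days = 3030 kWh
First 750 kWh × $0.128 = $96.00
Next 500 kWh × $0.212 = $106.00
Remaining 1780 kWh × $0.295 = $525.10
Energy charge = $727.10; + service $10.33 = $737.43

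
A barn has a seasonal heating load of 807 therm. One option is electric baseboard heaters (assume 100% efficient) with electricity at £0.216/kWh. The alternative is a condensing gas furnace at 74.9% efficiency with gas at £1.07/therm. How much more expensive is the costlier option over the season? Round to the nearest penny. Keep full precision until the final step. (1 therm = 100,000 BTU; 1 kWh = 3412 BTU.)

£3955.94

Heat load = 807 therm × 100,000 = 80,700,000 BTU
Gas: input = 80,700,000 / 0.749 = 107,743,658 BTU = 1,077 therm → 1,077 × £1.07 = £1,152.86
Electric: 80,700,000 BTU / 3412 = 23,650 kWh → × £0.216 = £5,108.79
Difference = |£1,152.86 − £5,108.79| = £3,955.94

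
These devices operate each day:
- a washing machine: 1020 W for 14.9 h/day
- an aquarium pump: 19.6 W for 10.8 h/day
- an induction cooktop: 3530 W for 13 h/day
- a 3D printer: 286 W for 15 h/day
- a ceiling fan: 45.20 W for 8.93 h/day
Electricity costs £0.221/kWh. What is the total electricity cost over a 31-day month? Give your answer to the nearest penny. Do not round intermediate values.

£452.12

washing machine: 1020 W × 14.9 h × 31 d = 471,138 Wh = 471.1 kWh
aquarium pump: 19.6 W × 10.8 h × 31 d = 6,562 Wh = 6.562 kWh
induction cooktop: 3530 W × 13 h × 31 d = 1,422,590 Wh = 1,423 kWh
3D printer: 286 W × 15 h × 31 d = 132,990 Wh = 133 kWh
ceiling fan: 45.20 W × 8.93 h × 31 d = 12,513 Wh = 12.51 kWh
Total energy = 471.1 + 6.562 + 1,423 + 133 + 12.51 = 2,046 kWh
Cost = 2,046 kWh × £0.221 = £452.12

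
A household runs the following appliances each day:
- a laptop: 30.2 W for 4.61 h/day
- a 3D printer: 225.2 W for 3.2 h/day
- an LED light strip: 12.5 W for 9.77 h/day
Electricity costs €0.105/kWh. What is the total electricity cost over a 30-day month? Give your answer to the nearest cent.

laptop: 30.2 W × 4.61 h × 30 d = 4,177 Wh = 4.177 kWh
3D printer: 225.2 W × 3.2 h × 30 d = 21,619 Wh = 21.62 kWh
LED light strip: 12.5 W × 9.77 h × 30 d = 3,664 Wh = 3.664 kWh
Total energy = 4.177 + 21.62 + 3.664 = 29.46 kWh
Cost = 29.46 kWh × €0.105 = €3.09

€3.09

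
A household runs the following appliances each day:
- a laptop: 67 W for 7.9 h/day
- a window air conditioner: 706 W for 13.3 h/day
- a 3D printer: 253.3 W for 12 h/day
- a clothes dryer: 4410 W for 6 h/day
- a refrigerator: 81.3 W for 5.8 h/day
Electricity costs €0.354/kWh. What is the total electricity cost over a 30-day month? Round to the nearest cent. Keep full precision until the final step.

laptop: 67 W × 7.9 h × 30 d = 15,879 Wh = 15.88 kWh
window air conditioner: 706 W × 13.3 h × 30 d = 281,694 Wh = 281.7 kWh
3D printer: 253.3 W × 12 h × 30 d = 91,188 Wh = 91.19 kWh
clothes dryer: 4410 W × 6 h × 30 d = 793,800 Wh = 793.8 kWh
refrigerator: 81.3 W × 5.8 h × 30 d = 14,146 Wh = 14.15 kWh
Total energy = 15.88 + 281.7 + 91.19 + 793.8 + 14.15 = 1,197 kWh
Cost = 1,197 kWh × €0.354 = €423.63

€423.63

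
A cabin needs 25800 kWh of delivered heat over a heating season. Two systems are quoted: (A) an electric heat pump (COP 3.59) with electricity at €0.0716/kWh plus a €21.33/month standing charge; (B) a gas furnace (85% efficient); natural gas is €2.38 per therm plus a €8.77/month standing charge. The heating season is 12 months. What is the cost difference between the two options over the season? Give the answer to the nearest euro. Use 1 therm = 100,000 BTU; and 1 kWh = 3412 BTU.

Heat load = 25800 kWh × 3412 = 88,029,600 BTU
Gas: input = 88,029,600 / 0.85 = 103,564,235 BTU = 1,036 therm → 1,036 × €2.38 = €2,464.83; + 12 × €8.77 standing = €2,570.07
Heat pump: 88,029,600 BTU / 3412 = 25,800 kWh heat; / 3.59 = 7,187 kWh in → × €0.0716 = €514.56; + 12 × €21.33 standing = €770.52
Difference = |€2,570.07 − €770.52| = €1,799.55 ≈ €1800

€1800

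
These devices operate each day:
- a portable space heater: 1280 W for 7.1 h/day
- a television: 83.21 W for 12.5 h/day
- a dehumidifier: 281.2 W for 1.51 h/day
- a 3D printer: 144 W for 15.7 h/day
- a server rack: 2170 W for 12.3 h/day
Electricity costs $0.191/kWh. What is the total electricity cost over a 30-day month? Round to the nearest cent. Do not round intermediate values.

$226.36

portable space heater: 1280 W × 7.1 h × 30 d = 272,640 Wh = 272.6 kWh
television: 83.21 W × 12.5 h × 30 d = 31,204 Wh = 31.2 kWh
dehumidifier: 281.2 W × 1.51 h × 30 d = 12,738 Wh = 12.74 kWh
3D printer: 144 W × 15.7 h × 30 d = 67,824 Wh = 67.82 kWh
server rack: 2170 W × 12.3 h × 30 d = 800,730 Wh = 800.7 kWh
Total energy = 272.6 + 31.2 + 12.74 + 67.82 + 800.7 = 1,185 kWh
Cost = 1,185 kWh × $0.191 = $226.36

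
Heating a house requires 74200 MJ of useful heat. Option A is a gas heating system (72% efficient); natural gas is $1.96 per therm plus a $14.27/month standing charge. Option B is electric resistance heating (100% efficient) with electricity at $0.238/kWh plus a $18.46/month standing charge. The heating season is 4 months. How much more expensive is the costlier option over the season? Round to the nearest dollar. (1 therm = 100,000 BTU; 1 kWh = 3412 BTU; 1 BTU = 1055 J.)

Heat load = 74200 MJ = 74,200,000,000 J / 1055 = 70,331,754 BTU
Gas: input = 70,331,754 / 0.72 = 97,682,991 BTU = 976.8 therm → 976.8 × $1.96 = $1,914.59; + 4 × $14.27 standing = $1,971.67
Electric: 70,331,754 BTU / 3412 = 20,610 kWh → × $0.238 = $4,905.91; + 4 × $18.46 standing = $4,979.75
Difference = |$1,971.67 − $4,979.75| = $3,008.08 ≈ $3008

$3008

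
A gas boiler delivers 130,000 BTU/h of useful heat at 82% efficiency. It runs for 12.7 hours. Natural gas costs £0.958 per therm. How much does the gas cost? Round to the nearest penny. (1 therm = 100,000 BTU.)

Heat delivered = 130,000 BTU/h × 12.7 h = 1,651,000 BTU
Gas input = 1,651,000 / 0.82 = 2,013,415 BTU
= 2,013,415 / 100,000 = 20.13 therm
Cost = 20.13 × £0.958/therm = £19.29

£19.29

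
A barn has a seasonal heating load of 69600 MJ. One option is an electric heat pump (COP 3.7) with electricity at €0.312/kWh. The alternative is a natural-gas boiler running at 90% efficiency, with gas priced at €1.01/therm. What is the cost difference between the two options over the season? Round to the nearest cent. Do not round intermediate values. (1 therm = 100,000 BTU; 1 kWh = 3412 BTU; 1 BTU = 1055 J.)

Heat load = 69600 MJ = 69,600,000,000 J / 1055 = 65,971,564 BTU
Gas: input = 65,971,564 / 0.90 = 73,301,738 BTU = 733 therm → 733 × €1.01 = €740.35
Heat pump: 65,971,564 BTU / 3412 = 19,340 kWh heat; / 3.7 = 5,226 kWh in → × €0.312 = €1,630.42
Difference = |€740.35 − €1,630.42| = €890.08

€890.08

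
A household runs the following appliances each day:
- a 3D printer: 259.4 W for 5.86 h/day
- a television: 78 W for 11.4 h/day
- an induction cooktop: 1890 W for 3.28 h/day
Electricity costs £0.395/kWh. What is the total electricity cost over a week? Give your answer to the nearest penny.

3D printer: 259.4 W × 5.86 h × 7 d = 10,641 Wh = 10.64 kWh
television: 78 W × 11.4 h × 7 d = 6,224 Wh = 6.224 kWh
induction cooktop: 1890 W × 3.28 h × 7 d = 43,394 Wh = 43.39 kWh
Total energy = 10.64 + 6.224 + 43.39 = 60.26 kWh
Cost = 60.26 kWh × £0.395 = £23.80

£23.80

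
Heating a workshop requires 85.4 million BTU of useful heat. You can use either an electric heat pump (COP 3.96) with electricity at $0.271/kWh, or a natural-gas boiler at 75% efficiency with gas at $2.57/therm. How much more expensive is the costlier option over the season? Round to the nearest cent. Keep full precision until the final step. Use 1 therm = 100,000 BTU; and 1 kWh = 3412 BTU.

Heat load = 85.4 × 10⁶ BTU = 85,400,000 BTU
Gas: input = 85,400,000 / 0.75 = 113,866,667 BTU = 1,139 therm → 1,139 × $2.57 = $2,926.37
Heat pump: 85,400,000 BTU / 3412 = 25,030 kWh heat; / 3.96 = 6,321 kWh in → × $0.271 = $1,712.86
Difference = |$2,926.37 − $1,712.86| = $1,213.51

$1213.51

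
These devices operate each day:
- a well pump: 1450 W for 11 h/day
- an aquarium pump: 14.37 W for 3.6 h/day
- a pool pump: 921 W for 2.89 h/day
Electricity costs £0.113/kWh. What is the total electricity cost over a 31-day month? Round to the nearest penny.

£65.38

well pump: 1450 W × 11 h × 31 d = 494,450 Wh = 494.4 kWh
aquarium pump: 14.37 W × 3.6 h × 31 d = 1,604 Wh = 1.604 kWh
pool pump: 921 W × 2.89 h × 31 d = 82,512 Wh = 82.51 kWh
Total energy = 494.4 + 1.604 + 82.51 = 578.6 kWh
Cost = 578.6 kWh × £0.113 = £65.38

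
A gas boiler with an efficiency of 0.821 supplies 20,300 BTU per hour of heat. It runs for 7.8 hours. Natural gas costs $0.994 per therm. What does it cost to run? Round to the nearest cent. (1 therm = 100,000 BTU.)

$1.92

Heat delivered = 20,300 BTU/h × 7.8 h = 158,340 BTU
Gas input = 158,340 / 0.821 = 192,862 BTU
= 192,862 / 100,000 = 1.929 therm
Cost = 1.929 × $0.994/therm = $1.92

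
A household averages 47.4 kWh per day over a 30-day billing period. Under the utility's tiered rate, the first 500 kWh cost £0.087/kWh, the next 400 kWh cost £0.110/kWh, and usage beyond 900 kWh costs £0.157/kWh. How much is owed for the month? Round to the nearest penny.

£169.45

Usage = 47.4 kWh/day × 30 days = 1422 kWh
First 500 kWh × £0.087 = £43.50
Next 400 kWh × £0.110 = £44.00
Remaining 522 kWh × £0.157 = £81.95
Total = £169.45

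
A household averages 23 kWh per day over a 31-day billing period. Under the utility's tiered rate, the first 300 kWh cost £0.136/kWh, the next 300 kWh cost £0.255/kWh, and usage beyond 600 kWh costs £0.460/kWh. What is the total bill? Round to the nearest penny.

Usage = 23 kWh/day × 31 days = 713 kWh
First 300 kWh × £0.136 = £40.80
Next 300 kWh × £0.255 = £76.50
Remaining 113 kWh × £0.460 = £51.98
Total = £169.28

£169.28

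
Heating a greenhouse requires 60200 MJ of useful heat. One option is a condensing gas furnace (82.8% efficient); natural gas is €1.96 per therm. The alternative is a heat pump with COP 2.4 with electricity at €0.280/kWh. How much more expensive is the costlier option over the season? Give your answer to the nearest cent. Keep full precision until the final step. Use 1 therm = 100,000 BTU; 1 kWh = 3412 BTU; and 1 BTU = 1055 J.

Heat load = 60200 MJ = 60,200,000,000 J / 1055 = 57,061,611 BTU
Gas: input = 57,061,611 / 0.828 = 68,914,990 BTU = 689.1 therm → 689.1 × €1.96 = €1,350.73
Heat pump: 57,061,611 BTU / 3412 = 16,720 kWh heat; / 2.4 = 6,968 kWh in → × €0.280 = €1,951.11
Difference = |€1,350.73 − €1,951.11| = €600.38

€600.38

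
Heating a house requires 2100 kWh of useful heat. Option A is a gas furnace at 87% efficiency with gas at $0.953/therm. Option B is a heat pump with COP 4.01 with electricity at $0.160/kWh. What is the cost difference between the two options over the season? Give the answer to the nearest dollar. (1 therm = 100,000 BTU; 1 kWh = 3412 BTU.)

$5

Heat load = 2100 kWh × 3412 = 7,165,200 BTU
Gas: input = 7,165,200 / 0.87 = 8,235,862 BTU = 82.36 therm → 82.36 × $0.953 = $78.49
Heat pump: 7,165,200 BTU / 3412 = 2,100 kWh heat; / 4.01 = 523.7 kWh in → × $0.160 = $83.79
Difference = |$78.49 − $83.79| = $5.30 ≈ $5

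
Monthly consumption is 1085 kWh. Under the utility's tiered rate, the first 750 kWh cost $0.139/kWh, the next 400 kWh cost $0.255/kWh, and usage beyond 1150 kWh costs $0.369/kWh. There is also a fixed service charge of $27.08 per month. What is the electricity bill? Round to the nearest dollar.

$217

First 750 kWh × $0.139 = $104.25
Next 335 kWh × $0.255 = $85.42
Remaining tier: 0 kWh (not reached)
Energy charge = $189.68; + service $27.08 = $216.75 ≈ $217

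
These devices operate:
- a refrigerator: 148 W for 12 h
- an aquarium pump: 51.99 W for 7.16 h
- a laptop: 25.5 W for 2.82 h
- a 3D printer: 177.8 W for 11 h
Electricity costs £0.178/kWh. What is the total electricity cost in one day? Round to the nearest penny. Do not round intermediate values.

£0.74

refrigerator: 148 W × 12 h = 1,776 Wh = 1.776 kWh
aquarium pump: 51.99 W × 7.16 h = 372 Wh = 0.3722 kWh
laptop: 25.5 W × 2.82 h = 72 Wh = 0.07191 kWh
3D printer: 177.8 W × 11 h = 1,956 Wh = 1.956 kWh
Total energy = 1.776 + 0.3722 + 0.07191 + 1.956 = 4.176 kWh
Cost = 4.176 kWh × £0.178 = £0.74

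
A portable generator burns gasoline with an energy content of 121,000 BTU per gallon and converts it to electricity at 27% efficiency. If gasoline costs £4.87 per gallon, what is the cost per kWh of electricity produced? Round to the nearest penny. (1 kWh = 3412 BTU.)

£0.51

Electrical output per gallon = 121,000 BTU × 0.27 / 3412 BTU/kWh = 9.575 kWh
Cost per kWh = £4.87 / 9.575 kWh = £0.509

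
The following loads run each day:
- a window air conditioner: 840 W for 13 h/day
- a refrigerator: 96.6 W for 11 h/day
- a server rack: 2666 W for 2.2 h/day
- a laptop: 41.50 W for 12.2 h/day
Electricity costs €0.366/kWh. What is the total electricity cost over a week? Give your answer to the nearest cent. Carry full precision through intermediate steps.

€47.02

window air conditioner: 840 W × 13 h × 7 d = 76,440 Wh = 76.44 kWh
refrigerator: 96.6 W × 11 h × 7 d = 7,438 Wh = 7.438 kWh
server rack: 2666 W × 2.2 h × 7 d = 41,056 Wh = 41.06 kWh
laptop: 41.50 W × 12.2 h × 7 d = 3,544 Wh = 3.544 kWh
Total energy = 76.44 + 7.438 + 41.06 + 3.544 = 128.5 kWh
Cost = 128.5 kWh × €0.366 = €47.02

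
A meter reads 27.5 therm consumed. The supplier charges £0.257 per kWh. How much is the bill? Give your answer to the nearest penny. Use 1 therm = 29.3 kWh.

27.5 therm × (29.3 kWh/therm) = 805.8 kWh
Cost = 805.8 kWh × £0.257/kWh = £207.08

£207.08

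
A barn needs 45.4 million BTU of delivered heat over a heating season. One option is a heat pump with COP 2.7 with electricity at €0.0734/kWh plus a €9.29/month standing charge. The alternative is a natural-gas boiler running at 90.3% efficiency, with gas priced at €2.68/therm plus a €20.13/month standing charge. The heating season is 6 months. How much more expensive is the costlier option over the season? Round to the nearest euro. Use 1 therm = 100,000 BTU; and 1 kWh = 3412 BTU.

€1051

Heat load = 45.4 × 10⁶ BTU = 45,400,000 BTU
Gas: input = 45,400,000 / 0.903 = 50,276,855 BTU = 502.8 therm → 502.8 × €2.68 = €1,347.42; + 6 × €20.13 standing = €1,468.20
Heat pump: 45,400,000 BTU / 3412 = 13,310 kWh heat; / 2.7 = 4,928 kWh in → × €0.0734 = €361.73; + 6 × €9.29 standing = €417.47
Difference = |€1,468.20 − €417.47| = €1,050.73 ≈ €1051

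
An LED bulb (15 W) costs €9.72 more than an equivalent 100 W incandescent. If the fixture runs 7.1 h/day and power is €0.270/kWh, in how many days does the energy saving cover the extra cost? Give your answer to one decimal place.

Power saved = 100 − 15 = 85 W
Daily energy saved = 85 W × 7.1 h = 603.5 Wh = 0.6035 kWh
Daily savings = 0.6035 × €0.270 = €0.1629
Payback = €9.72 / €0.1629 per day = 59.65 days

59.7 days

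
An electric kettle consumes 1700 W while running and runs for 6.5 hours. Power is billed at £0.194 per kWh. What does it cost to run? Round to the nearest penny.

Energy = 1700 W × 6.5 h = 11,050 Wh = 11.05 kWh
Cost = 11.05 kWh × £0.194/kWh = £2.14

£2.14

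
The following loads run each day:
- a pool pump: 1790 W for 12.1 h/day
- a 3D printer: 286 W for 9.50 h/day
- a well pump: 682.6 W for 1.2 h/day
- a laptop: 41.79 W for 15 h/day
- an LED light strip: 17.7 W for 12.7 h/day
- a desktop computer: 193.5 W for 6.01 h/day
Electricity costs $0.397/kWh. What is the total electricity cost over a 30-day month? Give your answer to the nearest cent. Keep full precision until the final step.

pool pump: 1790 W × 12.1 h × 30 d = 649,770 Wh = 649.8 kWh
3D printer: 286 W × 9.50 h × 30 d = 81,510 Wh = 81.51 kWh
well pump: 682.6 W × 1.2 h × 30 d = 24,574 Wh = 24.57 kWh
laptop: 41.79 W × 15 h × 30 d = 18,806 Wh = 18.81 kWh
LED light strip: 17.7 W × 12.7 h × 30 d = 6,744 Wh = 6.744 kWh
desktop computer: 193.5 W × 6.01 h × 30 d = 34,888 Wh = 34.89 kWh
Total energy = 649.8 + 81.51 + 24.57 + 18.81 + 6.744 + 34.89 = 816.3 kWh
Cost = 816.3 kWh × $0.397 = $324.07

$324.07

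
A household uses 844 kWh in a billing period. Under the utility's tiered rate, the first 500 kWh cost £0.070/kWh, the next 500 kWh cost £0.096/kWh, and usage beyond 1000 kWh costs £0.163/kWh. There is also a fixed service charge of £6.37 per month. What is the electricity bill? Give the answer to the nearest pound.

First 500 kWh × £0.070 = £35.00
Next 344 kWh × £0.096 = £33.02
Remaining tier: 0 kWh (not reached)
Energy charge = £68.02; + service £6.37 = £74.39 ≈ £74

£74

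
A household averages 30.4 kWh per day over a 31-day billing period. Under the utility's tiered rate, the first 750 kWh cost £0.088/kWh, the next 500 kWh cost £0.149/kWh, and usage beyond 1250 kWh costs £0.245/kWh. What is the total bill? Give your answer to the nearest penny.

Usage = 30.4 kWh/day × 31 days = 942.4 kWh
First 750 kWh × £0.088 = £66.00
Next 192.4 kWh × £0.149 = £28.67
Remaining tier: 0 kWh (not reached)
Total = £94.67

£94.67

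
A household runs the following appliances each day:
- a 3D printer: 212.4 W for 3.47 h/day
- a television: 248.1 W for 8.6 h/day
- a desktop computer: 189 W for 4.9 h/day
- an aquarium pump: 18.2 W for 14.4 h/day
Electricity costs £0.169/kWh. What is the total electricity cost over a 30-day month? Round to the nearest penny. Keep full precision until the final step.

£20.58

3D printer: 212.4 W × 3.47 h × 30 d = 22,111 Wh = 22.11 kWh
television: 248.1 W × 8.6 h × 30 d = 64,010 Wh = 64.01 kWh
desktop computer: 189 W × 4.9 h × 30 d = 27,783 Wh = 27.78 kWh
aquarium pump: 18.2 W × 14.4 h × 30 d = 7,862 Wh = 7.862 kWh
Total energy = 22.11 + 64.01 + 27.78 + 7.862 = 121.8 kWh
Cost = 121.8 kWh × £0.169 = £20.58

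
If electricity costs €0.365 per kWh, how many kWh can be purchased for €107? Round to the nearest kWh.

€107 / €0.365 per kWh = 293.2 kWh

293 kWh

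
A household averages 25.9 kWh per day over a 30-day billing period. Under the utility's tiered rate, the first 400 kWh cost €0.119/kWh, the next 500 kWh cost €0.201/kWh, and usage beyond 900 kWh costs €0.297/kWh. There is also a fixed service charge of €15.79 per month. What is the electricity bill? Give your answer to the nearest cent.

Usage = 25.9 kWh/day × 30 days = 777 kWh
First 400 kWh × €0.119 = €47.60
Next 377 kWh × €0.201 = €75.78
Remaining tier: 0 kWh (not reached)
Energy charge = €123.38; + service €15.79 = €139.17

€139.17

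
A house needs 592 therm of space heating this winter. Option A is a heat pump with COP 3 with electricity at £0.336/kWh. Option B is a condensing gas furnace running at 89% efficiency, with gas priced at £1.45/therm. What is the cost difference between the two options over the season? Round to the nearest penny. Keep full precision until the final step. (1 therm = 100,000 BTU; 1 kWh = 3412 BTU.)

£978.76

Heat load = 592 therm × 100,000 = 59,200,000 BTU
Gas: input = 59,200,000 / 0.89 = 66,516,854 BTU = 665.2 therm → 665.2 × £1.45 = £964.49
Heat pump: 59,200,000 BTU / 3412 = 17,350 kWh heat; / 3 = 5,784 kWh in → × £0.336 = £1,943.26
Difference = |£964.49 − £1,943.26| = £978.76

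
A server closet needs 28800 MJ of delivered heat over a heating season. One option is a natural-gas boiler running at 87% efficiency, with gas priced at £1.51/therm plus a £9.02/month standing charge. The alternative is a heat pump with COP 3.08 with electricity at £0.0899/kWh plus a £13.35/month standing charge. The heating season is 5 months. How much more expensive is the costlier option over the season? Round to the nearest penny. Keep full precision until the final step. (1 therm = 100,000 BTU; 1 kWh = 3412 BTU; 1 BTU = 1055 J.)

£218.62

Heat load = 28800 MJ = 28,800,000,000 J / 1055 = 27,298,578 BTU
Gas: input = 27,298,578 / 0.870 = 31,377,676 BTU = 313.8 therm → 313.8 × £1.51 = £473.80; + 5 × £9.02 standing = £518.90
Heat pump: 27,298,578 BTU / 3412 = 8,001 kWh heat; / 3.08 = 2,598 kWh in → × £0.0899 = £233.53; + 5 × £13.35 standing = £300.28
Difference = |£518.90 − £300.28| = £218.62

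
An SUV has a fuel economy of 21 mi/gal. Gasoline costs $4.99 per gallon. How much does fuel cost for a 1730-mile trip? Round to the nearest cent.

Fuel = 1730 mi / 21 mpg = 82.38 gal
Cost = 82.38 gal × $4.99/gal = $411.08

$411.08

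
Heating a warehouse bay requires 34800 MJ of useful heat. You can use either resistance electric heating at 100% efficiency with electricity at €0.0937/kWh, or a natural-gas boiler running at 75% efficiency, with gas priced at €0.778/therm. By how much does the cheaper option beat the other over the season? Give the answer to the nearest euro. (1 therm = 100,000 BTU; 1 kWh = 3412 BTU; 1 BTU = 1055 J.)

Heat load = 34800 MJ = 34,800,000,000 J / 1055 = 32,985,782 BTU
Gas: input = 32,985,782 / 0.75 = 43,981,043 BTU = 439.8 therm → 439.8 × €0.778 = €342.17
Electric: 32,985,782 BTU / 3412 = 9,668 kWh → × €0.0937 = €905.85
Difference = |€342.17 − €905.85| = €563.68 ≈ €564

€564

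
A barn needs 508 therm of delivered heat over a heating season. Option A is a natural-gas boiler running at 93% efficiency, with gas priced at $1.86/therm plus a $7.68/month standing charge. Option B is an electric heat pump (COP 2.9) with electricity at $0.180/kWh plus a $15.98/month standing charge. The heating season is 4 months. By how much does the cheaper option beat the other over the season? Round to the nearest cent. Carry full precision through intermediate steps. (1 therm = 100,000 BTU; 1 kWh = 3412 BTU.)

Heat load = 508 therm × 100,000 = 50,800,000 BTU
Gas: input = 50,800,000 / 0.93 = 54,623,656 BTU = 546.2 therm → 546.2 × $1.86 = $1,016.00; + 4 × $7.68 standing = $1,046.72
Heat pump: 50,800,000 BTU / 3412 = 14,890 kWh heat; / 2.9 = 5,134 kWh in → × $0.180 = $924.12; + 4 × $15.98 standing = $988.04
Difference = |$1,046.72 − $988.04| = $58.68

$58.68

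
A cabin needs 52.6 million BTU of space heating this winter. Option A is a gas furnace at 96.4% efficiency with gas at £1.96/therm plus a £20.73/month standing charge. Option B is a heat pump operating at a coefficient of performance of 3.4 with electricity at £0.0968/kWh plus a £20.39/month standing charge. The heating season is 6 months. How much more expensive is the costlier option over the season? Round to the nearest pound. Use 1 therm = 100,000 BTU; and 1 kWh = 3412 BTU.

£633

Heat load = 52.6 × 10⁶ BTU = 52,600,000 BTU
Gas: input = 52,600,000 / 0.964 = 54,564,315 BTU = 545.6 therm → 545.6 × £1.96 = £1,069.46; + 6 × £20.73 standing = £1,193.84
Heat pump: 52,600,000 BTU / 3412 = 15,420 kWh heat; / 3.4 = 4,534 kWh in → × £0.0968 = £438.91; + 6 × £20.39 standing = £561.25
Difference = |£1,193.84 − £561.25| = £632.59 ≈ £633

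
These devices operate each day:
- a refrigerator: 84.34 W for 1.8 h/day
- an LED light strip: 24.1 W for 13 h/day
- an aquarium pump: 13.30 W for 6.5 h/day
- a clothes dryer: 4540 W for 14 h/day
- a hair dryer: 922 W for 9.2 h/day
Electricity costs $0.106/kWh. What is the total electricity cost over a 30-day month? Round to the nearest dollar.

refrigerator: 84.34 W × 1.8 h × 30 d = 4,554 Wh = 4.554 kWh
LED light strip: 24.1 W × 13 h × 30 d = 9,399 Wh = 9.399 kWh
aquarium pump: 13.30 W × 6.5 h × 30 d = 2,594 Wh = 2.594 kWh
clothes dryer: 4540 W × 14 h × 30 d = 1,906,800 Wh = 1,907 kWh
hair dryer: 922 W × 9.2 h × 30 d = 254,472 Wh = 254.5 kWh
Total energy = 4.554 + 9.399 + 2.594 + 1,907 + 254.5 = 2,178 kWh
Cost = 2,178 kWh × $0.106 = $230.85 ≈ $231

$231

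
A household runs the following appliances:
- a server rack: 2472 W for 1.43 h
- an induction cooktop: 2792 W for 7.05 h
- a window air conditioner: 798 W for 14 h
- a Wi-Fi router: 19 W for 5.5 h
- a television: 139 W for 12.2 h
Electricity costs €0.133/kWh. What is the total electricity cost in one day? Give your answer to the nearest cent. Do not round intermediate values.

server rack: 2472 W × 1.43 h = 3,535 Wh = 3.535 kWh
induction cooktop: 2792 W × 7.05 h = 19,684 Wh = 19.68 kWh
window air conditioner: 798 W × 14 h = 11,172 Wh = 11.17 kWh
Wi-Fi router: 19 W × 5.5 h = 104 Wh = 0.1045 kWh
television: 139 W × 12.2 h = 1,696 Wh = 1.696 kWh
Total energy = 3.535 + 19.68 + 11.17 + 0.1045 + 1.696 = 36.19 kWh
Cost = 36.19 kWh × €0.133 = €4.81

€4.81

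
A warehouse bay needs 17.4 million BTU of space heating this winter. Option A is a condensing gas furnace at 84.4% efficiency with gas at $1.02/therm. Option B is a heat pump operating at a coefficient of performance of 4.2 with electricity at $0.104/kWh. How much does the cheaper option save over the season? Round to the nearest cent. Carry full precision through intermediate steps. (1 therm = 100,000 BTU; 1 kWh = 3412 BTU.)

Heat load = 17.4 × 10⁶ BTU = 17,400,000 BTU
Gas: input = 17,400,000 / 0.844 = 20,616,114 BTU = 206.2 therm → 206.2 × $1.02 = $210.28
Heat pump: 17,400,000 BTU / 3412 = 5,100 kWh heat; / 4.2 = 1,214 kWh in → × $0.104 = $126.28
Difference = |$210.28 − $126.28| = $84.01

$84.01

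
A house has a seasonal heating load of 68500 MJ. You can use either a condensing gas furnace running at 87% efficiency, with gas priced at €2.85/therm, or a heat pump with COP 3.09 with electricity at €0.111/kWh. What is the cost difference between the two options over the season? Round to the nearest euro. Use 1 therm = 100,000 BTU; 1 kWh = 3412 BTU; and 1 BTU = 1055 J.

Heat load = 68500 MJ = 68,500,000,000 J / 1055 = 64,928,910 BTU
Gas: input = 64,928,910 / 0.87 = 74,630,931 BTU = 746.3 therm → 746.3 × €2.85 = €2,126.98
Heat pump: 64,928,910 BTU / 3412 = 19,030 kWh heat; / 3.09 = 6,158 kWh in → × €0.111 = €683.59
Difference = |€2,126.98 − €683.59| = €1,443.39 ≈ €1443

€1443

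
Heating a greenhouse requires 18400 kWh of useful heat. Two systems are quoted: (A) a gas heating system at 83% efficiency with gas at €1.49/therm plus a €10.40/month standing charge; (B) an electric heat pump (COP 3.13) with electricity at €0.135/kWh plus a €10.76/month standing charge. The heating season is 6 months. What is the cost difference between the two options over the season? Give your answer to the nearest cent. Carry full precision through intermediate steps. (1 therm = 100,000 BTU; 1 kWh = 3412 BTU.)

Heat load = 18400 kWh × 3412 = 62,780,800 BTU
Gas: input = 62,780,800 / 0.83 = 75,639,518 BTU = 756.4 therm → 756.4 × €1.49 = €1,127.03; + 6 × €10.40 standing = €1,189.43
Heat pump: 62,780,800 BTU / 3412 = 18,400 kWh heat; / 3.13 = 5,879 kWh in → × €0.135 = €793.61; + 6 × €10.76 standing = €858.17
Difference = |€1,189.43 − €858.17| = €331.26

€331.26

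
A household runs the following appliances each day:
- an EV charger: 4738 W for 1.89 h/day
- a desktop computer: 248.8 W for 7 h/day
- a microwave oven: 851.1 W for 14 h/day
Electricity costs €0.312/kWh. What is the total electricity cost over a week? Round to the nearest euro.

EV charger: 4738 W × 1.89 h × 7 d = 62,684 Wh = 62.68 kWh
desktop computer: 248.8 W × 7 h × 7 d = 12,191 Wh = 12.19 kWh
microwave oven: 851.1 W × 14 h × 7 d = 83,408 Wh = 83.41 kWh
Total energy = 62.68 + 12.19 + 83.41 = 158.3 kWh
Cost = 158.3 kWh × €0.312 = €49.38 ≈ €49

€49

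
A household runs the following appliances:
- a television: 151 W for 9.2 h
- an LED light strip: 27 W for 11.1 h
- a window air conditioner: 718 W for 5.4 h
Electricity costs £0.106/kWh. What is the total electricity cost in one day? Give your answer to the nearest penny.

television: 151 W × 9.2 h = 1,389 Wh = 1.389 kWh
LED light strip: 27 W × 11.1 h = 300 Wh = 0.2997 kWh
window air conditioner: 718 W × 5.4 h = 3,877 Wh = 3.877 kWh
Total energy = 1.389 + 0.2997 + 3.877 = 5.566 kWh
Cost = 5.566 kWh × £0.106 = £0.59

£0.59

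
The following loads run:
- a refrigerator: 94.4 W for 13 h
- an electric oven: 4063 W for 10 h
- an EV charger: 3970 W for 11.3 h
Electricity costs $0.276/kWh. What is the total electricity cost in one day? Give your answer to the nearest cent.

refrigerator: 94.4 W × 13 h = 1,227 Wh = 1.227 kWh
electric oven: 4063 W × 10 h = 40,630 Wh = 40.63 kWh
EV charger: 3970 W × 11.3 h = 44,861 Wh = 44.86 kWh
Total energy = 1.227 + 40.63 + 44.86 = 86.72 kWh
Cost = 86.72 kWh × $0.276 = $23.93

$23.93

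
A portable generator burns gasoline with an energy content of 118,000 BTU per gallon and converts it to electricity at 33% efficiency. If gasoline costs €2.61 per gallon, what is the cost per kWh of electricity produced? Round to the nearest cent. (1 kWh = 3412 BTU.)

Electrical output per gallon = 118,000 BTU × 0.33 / 3412 BTU/kWh = 11.41 kWh
Cost per kWh = €2.61 / 11.41 kWh = €0.229

€0.23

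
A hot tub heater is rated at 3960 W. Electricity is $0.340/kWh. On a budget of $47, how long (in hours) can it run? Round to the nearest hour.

Energy budget = $47 / $0.340 per kWh = 138.2 kWh = 138,235 Wh
Runtime = 138,235 Wh / 3960 W = 34.91 h

35 h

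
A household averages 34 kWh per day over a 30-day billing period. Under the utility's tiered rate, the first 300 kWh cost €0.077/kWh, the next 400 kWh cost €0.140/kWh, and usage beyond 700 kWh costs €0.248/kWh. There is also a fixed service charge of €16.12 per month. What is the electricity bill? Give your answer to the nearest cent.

€174.58

Usage = 34 kWh/day × 30 days = 1020 kWh
First 300 kWh × €0.077 = €23.10
Next 400 kWh × €0.140 = €56.00
Remaining 320 kWh × €0.248 = €79.36
Energy charge = €158.46; + service €16.12 = €174.58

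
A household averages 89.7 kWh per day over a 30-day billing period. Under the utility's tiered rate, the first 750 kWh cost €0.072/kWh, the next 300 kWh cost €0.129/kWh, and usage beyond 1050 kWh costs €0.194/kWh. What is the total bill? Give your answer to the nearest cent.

€411.05

Usage = 89.7 kWh/day × 30 days = 2691 kWh
First 750 kWh × €0.072 = €54.00
Next 300 kWh × €0.129 = €38.70
Remaining 1641 kWh × €0.194 = €318.35
Total = €411.05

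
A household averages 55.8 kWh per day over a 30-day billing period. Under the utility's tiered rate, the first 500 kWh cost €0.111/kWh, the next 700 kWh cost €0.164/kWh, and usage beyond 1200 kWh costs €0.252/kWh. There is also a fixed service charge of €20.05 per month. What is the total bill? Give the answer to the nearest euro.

Usage = 55.8 kWh/day × 30 days = 1674 kWh
First 500 kWh × €0.111 = €55.50
Next 700 kWh × €0.164 = €114.80
Remaining 474 kWh × €0.252 = €119.45
Energy charge = €289.75; + service €20.05 = €309.80 ≈ €310

€310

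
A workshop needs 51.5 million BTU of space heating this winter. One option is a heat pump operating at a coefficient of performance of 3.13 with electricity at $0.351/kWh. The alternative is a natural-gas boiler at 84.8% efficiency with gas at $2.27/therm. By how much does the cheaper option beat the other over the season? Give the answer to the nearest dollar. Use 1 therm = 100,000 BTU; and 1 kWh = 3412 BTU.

$314

Heat load = 51.5 × 10⁶ BTU = 51,500,000 BTU
Gas: input = 51,500,000 / 0.848 = 60,731,132 BTU = 607.3 therm → 607.3 × $2.27 = $1,378.60
Heat pump: 51,500,000 BTU / 3412 = 15,090 kWh heat; / 3.13 = 4,822 kWh in → × $0.351 = $1,692.63
Difference = |$1,378.60 − $1,692.63| = $314.03 ≈ $314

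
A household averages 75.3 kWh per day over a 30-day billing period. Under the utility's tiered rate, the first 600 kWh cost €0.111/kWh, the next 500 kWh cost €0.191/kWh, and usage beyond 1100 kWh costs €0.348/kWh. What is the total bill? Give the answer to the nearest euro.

€565

Usage = 75.3 kWh/day × 30 days = 2259 kWh
First 600 kWh × €0.111 = €66.60
Next 500 kWh × €0.191 = €95.50
Remaining 1159 kWh × €0.348 = €403.33
Total = €565.43 ≈ €565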